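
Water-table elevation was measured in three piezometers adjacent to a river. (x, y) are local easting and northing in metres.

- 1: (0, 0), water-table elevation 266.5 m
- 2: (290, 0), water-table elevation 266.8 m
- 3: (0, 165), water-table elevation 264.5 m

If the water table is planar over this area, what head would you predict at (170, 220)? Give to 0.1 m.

264.0 m

∂h/∂x = (266.8 − 266.5) / (290 − 0) = +0.001034
∂h/∂y = (264.5 − 266.5) / (165 − 0) = -0.01212
h(170, 220) = 266.5 + (+0.001034)·(170) + (-0.01212)·(220) = 266.5 +0.176 -2.667 = 264.009 m.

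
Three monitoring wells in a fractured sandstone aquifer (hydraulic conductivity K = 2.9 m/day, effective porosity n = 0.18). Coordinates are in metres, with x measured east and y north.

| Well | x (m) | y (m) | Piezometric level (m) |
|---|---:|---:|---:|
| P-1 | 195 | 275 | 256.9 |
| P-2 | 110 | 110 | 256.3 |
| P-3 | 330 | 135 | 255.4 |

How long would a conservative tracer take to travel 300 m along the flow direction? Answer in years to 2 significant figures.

6.6 years

With h = a·x + b·y + c and P-1 as origin, the differences give:
  (-85)·a + (-165)·b = -0.6
  135·a + (-140)·b = -1.5
Eliminate b (×(-140) and ×(-165), subtract): 34175·a = -163.50 → a = ∂h/∂x = -0.004784
Back-substitute: b = ∂h/∂y = +0.006101.
|∇h| = √(-0.004784² + 0.006101²) = 0.007753
Seepage velocity v = K·i/n = 2.9 × 0.007753 / 0.18 = 0.1249 m/day.
t = 300 / 0.1249 = 2402 days = 6.58 years.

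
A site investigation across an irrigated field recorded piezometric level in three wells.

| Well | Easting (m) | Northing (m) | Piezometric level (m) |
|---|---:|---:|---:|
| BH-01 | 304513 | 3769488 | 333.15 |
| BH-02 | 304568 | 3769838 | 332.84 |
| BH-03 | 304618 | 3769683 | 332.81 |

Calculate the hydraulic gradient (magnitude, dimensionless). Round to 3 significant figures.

Taking BH-01 as reference: BH-02−BH-01 = (55, 350, -0.31); BH-03−BH-01 = (105, 195, -0.34).
Solve a·Δx + b·Δy = Δh: det = 55·195 − 105·350 = -26025.
∂h/∂x = [(-0.31)·195 − (-0.34)·350] / -26025 = -0.002250
∂h/∂y = [55·(-0.34) − 105·(-0.31)] / -26025 = -0.0005322
|∇h| = √(-0.002250² + -0.0005322²) = 0.002312

0.00231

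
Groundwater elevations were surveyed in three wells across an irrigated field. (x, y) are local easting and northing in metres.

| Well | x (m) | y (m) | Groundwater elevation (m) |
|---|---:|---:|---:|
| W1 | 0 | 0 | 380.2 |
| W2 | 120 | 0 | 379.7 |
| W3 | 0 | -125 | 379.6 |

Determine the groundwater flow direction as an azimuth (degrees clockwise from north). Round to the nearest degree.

∂h/∂x = (379.7 − 380.2) / (120 − 0) = -0.004167
∂h/∂y = (379.6 − 380.2) / (-125 − 0) = +0.004800
Flow direction (−∇h) has components (+0.004167 E, -0.004800 N).
Azimuth = atan2(E, N) = atan2(+0.004167, -0.004800) = 139.0° ≈ 139°.

139°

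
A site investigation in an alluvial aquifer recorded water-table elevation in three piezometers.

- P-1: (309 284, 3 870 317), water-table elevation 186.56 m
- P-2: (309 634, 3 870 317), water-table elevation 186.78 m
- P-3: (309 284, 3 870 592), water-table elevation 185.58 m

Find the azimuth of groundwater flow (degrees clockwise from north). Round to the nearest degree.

350°

∂h/∂x = (186.78 − 186.56) / (309634 − 309284) = +0.0006286
∂h/∂y = (185.58 − 186.56) / (3870592 − 3870317) = -0.003564
Flow direction (−∇h) has components (-0.0006286 E, +0.003564 N).
Azimuth = atan2(E, N) = atan2(-0.0006286, +0.003564) = 350.0° ≈ 350°.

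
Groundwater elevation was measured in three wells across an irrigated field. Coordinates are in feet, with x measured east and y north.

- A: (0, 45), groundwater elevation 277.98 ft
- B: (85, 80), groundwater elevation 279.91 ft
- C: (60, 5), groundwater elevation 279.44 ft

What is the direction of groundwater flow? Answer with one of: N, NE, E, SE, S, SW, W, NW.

Differences from A: to B (Δx, Δy, Δh) = (85, 35, +1.93); to C = (60, -40, +1.46).
Solve a·Δx + b·Δy = Δh: det = 85·(-40) − 60·35 = -5500.
∂h/∂x = [(+1.93)·(-40) − (+1.46)·35] / -5500 = +0.02333
∂h/∂y = [85·(+1.46) − 60·(+1.93)] / -5500 = -0.001509
Flow = −∇h = (-0.02333 east, +0.001509 north), which points west.

W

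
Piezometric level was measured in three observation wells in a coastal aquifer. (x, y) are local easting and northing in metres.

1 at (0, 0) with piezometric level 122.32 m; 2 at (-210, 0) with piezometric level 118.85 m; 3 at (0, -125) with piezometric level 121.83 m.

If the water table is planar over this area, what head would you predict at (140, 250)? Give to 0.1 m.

∂h/∂x = (118.85 − 122.32) / (-210 − 0) = +0.01652
∂h/∂y = (121.83 − 122.32) / (-125 − 0) = +0.003920
h(140, 250) = 122.32 + (+0.01652)·(140) + (+0.003920)·(250) = 122.32 +2.313 +0.980 = 125.613 m.

125.6 m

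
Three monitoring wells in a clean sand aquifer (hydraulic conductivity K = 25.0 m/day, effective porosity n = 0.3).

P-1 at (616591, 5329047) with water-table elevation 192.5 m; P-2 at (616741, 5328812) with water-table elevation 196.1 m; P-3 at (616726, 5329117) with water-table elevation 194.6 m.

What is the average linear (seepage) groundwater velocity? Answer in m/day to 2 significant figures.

1.5 m/day

Three-point gradient (reference P-1): Δ to P-2 = (150, -235, +3.6), Δ to P-3 = (135, 70, +2.1).
∂h/∂x = +0.01766, ∂h/∂y = -0.004050 (det = 42225).
|∇h| = √(0.01766² + -0.004050²) = 0.01812
Seepage velocity v = K·i/n = 25.0 × 0.01812 / 0.3 = 1.51 m/day.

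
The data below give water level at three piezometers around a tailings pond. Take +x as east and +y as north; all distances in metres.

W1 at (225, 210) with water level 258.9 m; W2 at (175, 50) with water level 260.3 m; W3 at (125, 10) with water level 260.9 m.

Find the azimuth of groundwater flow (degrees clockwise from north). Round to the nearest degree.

Taking W1 as reference: W2−W1 = (-50, -160, +1.4); W3−W1 = (-100, -200, +2.0).
Solve a·Δx + b·Δy = Δh: det = (-50)·(-200) − (-100)·(-160) = -6000.
∂h/∂x = [(+1.4)·(-200) − (+2.0)·(-160)] / -6000 = -0.006667
∂h/∂y = [(-50)·(+2.0) − (-100)·(+1.4)] / -6000 = -0.006667
Flow direction (−∇h) has components (+0.006667 E, +0.006667 N).
Azimuth = atan2(E, N) = atan2(+0.006667, +0.006667) = 45.0° ≈ 045°.

045°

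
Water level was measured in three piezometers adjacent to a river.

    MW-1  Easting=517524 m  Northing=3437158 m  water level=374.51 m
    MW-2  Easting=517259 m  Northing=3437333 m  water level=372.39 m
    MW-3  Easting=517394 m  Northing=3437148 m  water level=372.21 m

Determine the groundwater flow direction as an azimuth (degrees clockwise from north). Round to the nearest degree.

232°

Three-point gradient (reference MW-1): Δ to MW-2 = (-265, 175, -2.12), Δ to MW-3 = (-130, -10, -2.30).
∂h/∂x = +0.01668, ∂h/∂y = +0.01315 (det = 25400).
Flow direction (−∇h) has components (-0.01668 E, -0.01315 N).
Azimuth = atan2(E, N) = atan2(-0.01668, -0.01315) = 231.8° ≈ 232°.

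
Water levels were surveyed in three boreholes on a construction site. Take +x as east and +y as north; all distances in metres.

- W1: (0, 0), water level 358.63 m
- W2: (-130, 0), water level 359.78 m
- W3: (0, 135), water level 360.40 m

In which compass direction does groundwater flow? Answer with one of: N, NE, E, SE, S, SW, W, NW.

∂h/∂x = (359.78 − 358.63) / (-130 − 0) = -0.008846
∂h/∂y = (360.40 − 358.63) / (135 − 0) = +0.01311
Flow = −∇h = (+0.008846 east, -0.01311 north), which points southeast.

SE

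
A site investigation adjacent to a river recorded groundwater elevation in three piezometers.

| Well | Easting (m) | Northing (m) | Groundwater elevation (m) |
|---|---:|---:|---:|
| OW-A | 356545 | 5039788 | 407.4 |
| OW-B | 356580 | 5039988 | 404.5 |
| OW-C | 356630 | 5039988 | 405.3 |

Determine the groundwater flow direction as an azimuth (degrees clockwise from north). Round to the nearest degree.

Taking OW-A as reference: OW-B−OW-A = (35, 200, -2.9); OW-C−OW-A = (85, 200, -2.1).
Determinant of the coordinate differences = 35·200 − 85·200 = -10000.
∂h/∂x = [(-2.9)·200 − (-2.1)·200] / -10000 = +0.01600
∂h/∂y = [35·(-2.1) − 85·(-2.9)] / -10000 = -0.01730
Flow direction (−∇h) has components (-0.01600 E, +0.01730 N).
Azimuth = atan2(E, N) = atan2(-0.01600, +0.01730) = 317.2° ≈ 317°.

317°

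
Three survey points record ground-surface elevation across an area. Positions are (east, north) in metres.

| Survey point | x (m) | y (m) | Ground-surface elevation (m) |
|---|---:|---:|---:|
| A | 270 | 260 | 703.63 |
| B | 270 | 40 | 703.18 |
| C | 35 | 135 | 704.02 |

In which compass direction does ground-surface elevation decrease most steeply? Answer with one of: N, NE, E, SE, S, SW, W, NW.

With z = a·x + b·y + c and A as origin, the differences give:
  0·a + (-220)·b = -0.45
  (-235)·a + (-125)·b = +0.39
Eliminate b (×(-125) and ×(-220), subtract): -51700·a = 142.050 → a = ∂z/∂x = -0.002748
Back-substitute: b = ∂z/∂y = +0.002045.
Steepest decrease is along −∇f = (+0.002748 E, -0.002045 N) → southeast.

SE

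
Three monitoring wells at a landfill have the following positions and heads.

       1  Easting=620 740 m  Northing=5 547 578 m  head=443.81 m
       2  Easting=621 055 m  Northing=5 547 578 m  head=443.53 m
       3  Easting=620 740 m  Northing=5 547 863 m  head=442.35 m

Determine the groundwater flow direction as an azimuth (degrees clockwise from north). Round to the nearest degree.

∂h/∂x = (443.53 − 443.81) / (621055 − 620740) = -0.0008889
∂h/∂y = (442.35 − 443.81) / (5547863 − 5547578) = -0.005123
Flow direction (−∇h) has components (+0.0008889 E, +0.005123 N).
Azimuth = atan2(E, N) = atan2(+0.0008889, +0.005123) = 9.8° ≈ 010°.

010°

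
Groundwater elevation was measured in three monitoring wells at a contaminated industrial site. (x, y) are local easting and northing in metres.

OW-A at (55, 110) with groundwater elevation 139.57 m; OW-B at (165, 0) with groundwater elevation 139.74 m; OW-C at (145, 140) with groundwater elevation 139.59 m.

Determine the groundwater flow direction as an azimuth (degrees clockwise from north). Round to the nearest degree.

Differences from OW-A: to OW-B (Δx, Δy, Δh) = (110, -110, +0.17); to OW-C = (90, 30, +0.02).
Determinant of the coordinate differences = 110·30 − 90·(-110) = 13200.
∂h/∂x = [(+0.17)·30 − (+0.02)·(-110)] / 13200 = +0.0005530
∂h/∂y = [110·(+0.02) − 90·(+0.17)] / 13200 = -0.0009924
Flow direction (−∇h) has components (-0.0005530 E, +0.0009924 N).
Azimuth = atan2(E, N) = atan2(-0.0005530, +0.0009924) = 330.9° ≈ 331°.

331°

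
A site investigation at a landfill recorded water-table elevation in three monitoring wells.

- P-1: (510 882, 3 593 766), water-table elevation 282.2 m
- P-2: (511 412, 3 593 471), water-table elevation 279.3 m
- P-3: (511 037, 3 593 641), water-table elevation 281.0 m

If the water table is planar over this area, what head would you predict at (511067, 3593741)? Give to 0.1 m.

281.9 m

Taking P-1 as reference: P-2−P-1 = (530, -295, -2.9); P-3−P-1 = (155, -125, -1.2).
Solve a·Δx + b·Δy = Δh: det = 530·(-125) − 155·(-295) = -20525.
∂h/∂x = [(-2.9)·(-125) − (-1.2)·(-295)] / -20525 = -0.0004141
∂h/∂y = [530·(-1.2) − 155·(-2.9)] / -20525 = +0.009086
h(511067, 3593741) = 282.2 + (-0.0004141)·(185) + (+0.009086)·(-25) = 282.2 -0.077 -0.227 = 281.896 m.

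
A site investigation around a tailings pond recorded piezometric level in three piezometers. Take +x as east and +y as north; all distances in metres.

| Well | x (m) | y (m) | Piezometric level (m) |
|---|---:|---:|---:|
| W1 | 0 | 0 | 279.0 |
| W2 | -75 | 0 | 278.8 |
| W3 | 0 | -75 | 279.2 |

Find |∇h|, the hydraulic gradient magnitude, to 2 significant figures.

0.0038

∂h/∂x = (278.8 − 279.0) / (-75 − 0) = +0.002667
∂h/∂y = (279.2 − 279.0) / (-75 − 0) = -0.002667
|∇h| = √(0.002667² + -0.002667²) = 0.003772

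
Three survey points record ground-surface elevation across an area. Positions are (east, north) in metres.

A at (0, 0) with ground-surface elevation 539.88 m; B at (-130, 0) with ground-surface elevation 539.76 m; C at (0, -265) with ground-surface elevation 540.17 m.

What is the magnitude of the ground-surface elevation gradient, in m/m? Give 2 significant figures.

0.0014 m/m

∂z/∂x = (539.76 − 539.88) / (-130 − 0) = +0.0009231
∂z/∂y = (540.17 − 539.88) / (-265 − 0) = -0.001094
|∇f| = √(0.0009231² + -0.001094²) = 0.001431 m/m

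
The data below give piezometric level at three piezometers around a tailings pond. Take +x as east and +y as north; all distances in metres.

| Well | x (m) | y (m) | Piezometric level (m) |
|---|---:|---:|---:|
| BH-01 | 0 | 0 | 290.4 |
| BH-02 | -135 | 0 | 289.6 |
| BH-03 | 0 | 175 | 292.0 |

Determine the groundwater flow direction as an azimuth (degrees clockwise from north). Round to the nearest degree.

∂h/∂x = (289.6 − 290.4) / (-135 − 0) = +0.005926
∂h/∂y = (292.0 − 290.4) / (175 − 0) = +0.009143
Flow direction (−∇h) has components (-0.005926 E, -0.009143 N).
Azimuth = atan2(E, N) = atan2(-0.005926, -0.009143) = 212.9° ≈ 213°.

213°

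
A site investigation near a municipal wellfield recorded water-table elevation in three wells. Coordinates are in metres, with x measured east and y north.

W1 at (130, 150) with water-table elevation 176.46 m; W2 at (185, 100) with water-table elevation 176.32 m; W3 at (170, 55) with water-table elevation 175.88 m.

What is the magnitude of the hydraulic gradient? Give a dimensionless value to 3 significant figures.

Taking W1 as reference: W2−W1 = (55, -50, -0.14); W3−W1 = (40, -95, -0.58).
Solve a·Δx + b·Δy = Δh: det = 55·(-95) − 40·(-50) = -3225.
∂h/∂x = [(-0.14)·(-95) − (-0.58)·(-50)] / -3225 = +0.004868
∂h/∂y = [55·(-0.58) − 40·(-0.14)] / -3225 = +0.008155
|∇h| = √(0.004868² + 0.008155²) = 0.009497

0.00950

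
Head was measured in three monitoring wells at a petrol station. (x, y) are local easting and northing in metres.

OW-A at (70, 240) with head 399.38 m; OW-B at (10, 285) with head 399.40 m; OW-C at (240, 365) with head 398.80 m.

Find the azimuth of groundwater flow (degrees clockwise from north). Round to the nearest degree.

042°

Three-point gradient (reference OW-A): Δ to OW-B = (-60, 45, +0.02), Δ to OW-C = (170, 125, -0.58).
∂h/∂x = -0.001888, ∂h/∂y = -0.002073 (det = -15150).
Flow direction (−∇h) has components (+0.001888 E, +0.002073 N).
Azimuth = atan2(E, N) = atan2(+0.001888, +0.002073) = 42.3° ≈ 042°.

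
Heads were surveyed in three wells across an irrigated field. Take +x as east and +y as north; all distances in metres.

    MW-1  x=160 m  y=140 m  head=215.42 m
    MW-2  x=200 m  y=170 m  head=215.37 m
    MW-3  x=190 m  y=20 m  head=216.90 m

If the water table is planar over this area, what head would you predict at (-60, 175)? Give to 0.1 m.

Differences from MW-1: to MW-2 (Δx, Δy, Δh) = (40, 30, -0.05); to MW-3 = (30, -120, +1.48).
Solve a·Δx + b·Δy = Δh: det = 40·(-120) − 30·30 = -5700.
∂h/∂x = [(-0.05)·(-120) − (+1.48)·30] / -5700 = +0.006737
∂h/∂y = [40·(+1.48) − 30·(-0.05)] / -5700 = -0.01065
h(-60, 175) = 215.42 + (+0.006737)·(-220) + (-0.01065)·(35) = 215.42 -1.482 -0.373 = 213.565 m.

213.6 m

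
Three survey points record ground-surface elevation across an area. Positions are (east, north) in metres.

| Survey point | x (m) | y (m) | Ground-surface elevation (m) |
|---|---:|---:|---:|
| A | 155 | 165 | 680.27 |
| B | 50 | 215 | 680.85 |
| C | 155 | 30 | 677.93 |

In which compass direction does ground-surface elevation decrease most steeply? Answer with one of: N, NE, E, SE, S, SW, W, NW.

Three-point gradient (reference A): Δ to B = (-105, 50, +0.58), Δ to C = (0, -135, -2.34).
∂z/∂x = +0.002730, ∂z/∂y = +0.01733 (det = 14175).
Steepest decrease is along −∇f = (-0.002730 E, -0.01733 N) → south.

S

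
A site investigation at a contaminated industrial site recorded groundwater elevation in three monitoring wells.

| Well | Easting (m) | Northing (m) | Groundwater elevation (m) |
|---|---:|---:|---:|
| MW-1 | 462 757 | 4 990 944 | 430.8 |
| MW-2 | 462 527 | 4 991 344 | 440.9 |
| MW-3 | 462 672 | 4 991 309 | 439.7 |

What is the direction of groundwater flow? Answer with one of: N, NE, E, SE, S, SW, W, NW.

S

Taking MW-1 as reference: MW-2−MW-1 = (-230, 400, +10.1); MW-3−MW-1 = (-85, 365, +8.9).
Determinant of the coordinate differences = (-230)·365 − (-85)·400 = -49950.
∂h/∂x = [(+10.1)·365 − (+8.9)·400] / -49950 = -0.002533
∂h/∂y = [(-230)·(+8.9) − (-85)·(+10.1)] / -49950 = +0.02379
Flow = −∇h = (+0.002533 east, -0.02379 north), which points south.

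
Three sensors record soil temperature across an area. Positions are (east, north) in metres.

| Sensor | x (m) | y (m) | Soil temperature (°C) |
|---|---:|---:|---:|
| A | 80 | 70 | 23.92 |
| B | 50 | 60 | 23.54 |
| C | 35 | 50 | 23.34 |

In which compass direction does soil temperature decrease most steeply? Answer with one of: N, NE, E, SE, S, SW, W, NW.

W

Three-point gradient (reference A): Δ to B = (-30, -10, -0.38), Δ to C = (-45, -20, -0.58).
∂T/∂x = +0.01200, ∂T/∂y = +0.002000 (det = 150).
Steepest decrease is along −∇f = (-0.01200 E, -0.002000 N) → west.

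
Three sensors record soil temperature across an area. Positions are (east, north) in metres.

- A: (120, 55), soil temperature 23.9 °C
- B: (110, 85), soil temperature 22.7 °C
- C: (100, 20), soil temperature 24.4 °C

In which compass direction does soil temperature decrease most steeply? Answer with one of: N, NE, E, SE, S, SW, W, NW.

NW

With T = a·x + b·y + c and A as origin, the differences give:
  (-10)·a + 30·b = -1.2
  (-20)·a + (-35)·b = +0.5
Eliminate b (×(-35) and ×30, subtract): 950·a = 27.00 → a = ∂T/∂x = +0.02842
Back-substitute: b = ∂T/∂y = -0.03053.
Steepest decrease is along −∇f = (-0.02842 E, +0.03053 N) → northwest.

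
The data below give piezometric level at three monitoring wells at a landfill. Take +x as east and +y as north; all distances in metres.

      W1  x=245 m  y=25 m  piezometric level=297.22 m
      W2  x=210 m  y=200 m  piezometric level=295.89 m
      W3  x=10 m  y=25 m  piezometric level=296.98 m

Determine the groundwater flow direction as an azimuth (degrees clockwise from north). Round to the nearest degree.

Taking W1 as reference: W2−W1 = (-35, 175, -1.33); W3−W1 = (-235, 0, -0.24).
Solve a·Δx + b·Δy = Δh: det = (-35)·0 − (-235)·175 = 41125.
∂h/∂x = [(-1.33)·0 − (-0.24)·175] / 41125 = +0.001021
∂h/∂y = [(-35)·(-0.24) − (-235)·(-1.33)] / 41125 = -0.007396
Flow direction (−∇h) has components (-0.001021 E, +0.007396 N).
Azimuth = atan2(E, N) = atan2(-0.001021, +0.007396) = 352.1° ≈ 352°.

352°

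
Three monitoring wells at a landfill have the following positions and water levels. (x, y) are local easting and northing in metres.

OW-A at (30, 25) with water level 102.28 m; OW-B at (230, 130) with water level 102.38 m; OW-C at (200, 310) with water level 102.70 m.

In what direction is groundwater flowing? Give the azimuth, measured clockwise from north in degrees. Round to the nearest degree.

Differences from OW-A: to OW-B (Δx, Δy, Δh) = (200, 105, +0.10); to OW-C = (170, 285, +0.42).
Solve a·Δx + b·Δy = Δh: det = 200·285 − 170·105 = 39150.
∂h/∂x = [(+0.10)·285 − (+0.42)·105] / 39150 = -0.0003985
∂h/∂y = [200·(+0.42) − 170·(+0.10)] / 39150 = +0.001711
Flow direction (−∇h) has components (+0.0003985 E, -0.001711 N).
Azimuth = atan2(E, N) = atan2(+0.0003985, -0.001711) = 166.9° ≈ 167°.

167°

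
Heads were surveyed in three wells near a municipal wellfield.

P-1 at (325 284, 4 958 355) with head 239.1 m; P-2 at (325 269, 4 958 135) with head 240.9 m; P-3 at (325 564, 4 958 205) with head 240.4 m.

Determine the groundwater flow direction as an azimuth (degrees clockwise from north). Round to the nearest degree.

Differences from P-1: to P-2 (Δx, Δy, Δh) = (-15, -220, +1.8); to P-3 = (280, -150, +1.3).
Solve a·Δx + b·Δy = Δh: det = (-15)·(-150) − 280·(-220) = 63850.
∂h/∂x = [(+1.8)·(-150) − (+1.3)·(-220)] / 63850 = +0.0002506
∂h/∂y = [(-15)·(+1.3) − 280·(+1.8)] / 63850 = -0.008199
Flow direction (−∇h) has components (-0.0002506 E, +0.008199 N).
Azimuth = atan2(E, N) = atan2(-0.0002506, +0.008199) = 358.2° ≈ 358°.

358°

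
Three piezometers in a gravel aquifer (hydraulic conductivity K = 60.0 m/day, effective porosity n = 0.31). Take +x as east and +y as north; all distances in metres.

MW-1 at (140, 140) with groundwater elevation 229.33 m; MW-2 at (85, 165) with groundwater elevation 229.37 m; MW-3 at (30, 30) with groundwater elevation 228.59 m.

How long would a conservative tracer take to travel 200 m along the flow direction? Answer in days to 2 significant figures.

Three-point gradient (reference MW-1): Δ to MW-2 = (-55, 25, +0.04), Δ to MW-3 = (-110, -110, -0.74).
∂h/∂x = +0.001602, ∂h/∂y = +0.005125 (det = 8800).
|∇h| = √(0.001602² + 0.005125²) = 0.00537
Seepage velocity v = K·i/n = 60.0 × 0.00537 / 0.31 = 1.039 m/day.
t = 200 / 1.039 = 192.5 days.

190 days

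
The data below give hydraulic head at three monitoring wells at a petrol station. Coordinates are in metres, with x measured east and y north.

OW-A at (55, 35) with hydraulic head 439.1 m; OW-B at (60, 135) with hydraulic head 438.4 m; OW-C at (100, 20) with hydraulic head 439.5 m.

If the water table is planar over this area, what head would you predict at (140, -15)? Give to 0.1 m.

With h = a·x + b·y + c and OW-A as origin, the differences give:
  5·a + 100·b = -0.7
  45·a + (-15)·b = +0.4
Eliminate b (×(-15) and ×100, subtract): -4575·a = -29.50 → a = ∂h/∂x = +0.006448
Back-substitute: b = ∂h/∂y = -0.007322.
h(140, -15) = 439.1 + (+0.006448)·(85) + (-0.007322)·(-50) = 439.1 +0.548 +0.366 = 440.014 m.

440.0 m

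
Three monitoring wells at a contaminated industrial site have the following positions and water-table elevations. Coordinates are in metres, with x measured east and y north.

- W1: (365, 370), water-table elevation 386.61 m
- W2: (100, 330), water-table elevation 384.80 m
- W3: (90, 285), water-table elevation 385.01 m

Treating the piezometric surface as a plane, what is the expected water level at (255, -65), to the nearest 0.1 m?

388.5 m

Differences from W1: to W2 (Δx, Δy, Δh) = (-265, -40, -1.81); to W3 = (-275, -85, -1.60).
Determinant of the coordinate differences = (-265)·(-85) − (-275)·(-40) = 11525.
∂h/∂x = [(-1.81)·(-85) − (-1.60)·(-40)] / 11525 = +0.007796
∂h/∂y = [(-265)·(-1.60) − (-275)·(-1.81)] / 11525 = -0.006399
h(255, -65) = 386.61 + (+0.007796)·(-110) + (-0.006399)·(-435) = 386.61 -0.858 +2.784 = 388.536 m.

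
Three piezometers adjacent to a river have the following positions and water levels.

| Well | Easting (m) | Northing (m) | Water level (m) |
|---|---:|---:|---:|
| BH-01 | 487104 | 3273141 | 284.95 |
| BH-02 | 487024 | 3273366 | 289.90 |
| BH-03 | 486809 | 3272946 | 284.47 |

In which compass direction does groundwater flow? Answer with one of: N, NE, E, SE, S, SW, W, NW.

Taking BH-01 as reference: BH-02−BH-01 = (-80, 225, +4.95); BH-03−BH-01 = (-295, -195, -0.48).
Determinant of the coordinate differences = (-80)·(-195) − (-295)·225 = 81975.
∂h/∂x = [(+4.95)·(-195) − (-0.48)·225] / 81975 = -0.01046
∂h/∂y = [(-80)·(-0.48) − (-295)·(+4.95)] / 81975 = +0.01828
Flow = −∇h = (+0.01046 east, -0.01828 north), which points southeast.

SE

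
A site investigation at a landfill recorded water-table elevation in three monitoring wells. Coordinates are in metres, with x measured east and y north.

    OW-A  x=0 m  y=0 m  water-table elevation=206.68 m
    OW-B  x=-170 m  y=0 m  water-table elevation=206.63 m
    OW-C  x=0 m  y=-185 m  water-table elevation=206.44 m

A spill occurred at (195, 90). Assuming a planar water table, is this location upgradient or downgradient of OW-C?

upgradient

∂h/∂x = (206.63 − 206.68) / (-170 − 0) = +0.0002941
∂h/∂y = (206.44 − 206.68) / (-185 − 0) = +0.001297
Head at (195, 90) = 206.68 + (+0.0002941)·(195) + (+0.001297)·(90) = 206.85 m.
That is higher than the 206.44 m at OW-C, so the point is upgradient.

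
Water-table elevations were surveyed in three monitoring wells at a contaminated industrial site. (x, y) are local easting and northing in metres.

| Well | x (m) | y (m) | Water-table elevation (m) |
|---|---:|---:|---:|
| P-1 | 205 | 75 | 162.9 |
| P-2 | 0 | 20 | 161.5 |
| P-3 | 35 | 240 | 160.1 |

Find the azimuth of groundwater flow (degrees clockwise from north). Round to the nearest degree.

311°

With h = a·x + b·y + c and P-1 as origin, the differences give:
  (-205)·a + (-55)·b = -1.4
  (-170)·a + 165·b = -2.8
Eliminate b (×165 and ×(-55), subtract): -43175·a = -385.00 → a = ∂h/∂x = +0.008917
Back-substitute: b = ∂h/∂y = -0.007782.
Flow direction (−∇h) has components (-0.008917 E, +0.007782 N).
Azimuth = atan2(E, N) = atan2(-0.008917, +0.007782) = 311.1° ≈ 311°.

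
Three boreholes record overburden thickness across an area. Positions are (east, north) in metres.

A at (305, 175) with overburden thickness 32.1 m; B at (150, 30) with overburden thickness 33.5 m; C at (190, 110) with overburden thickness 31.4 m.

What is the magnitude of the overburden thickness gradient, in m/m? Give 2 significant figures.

0.050 m/m

Taking A as reference: B−A = (-155, -145, +1.4); C−A = (-115, -65, -0.7).
Determinant of the coordinate differences = (-155)·(-65) − (-115)·(-145) = -6600.
∂d/∂x = [(+1.4)·(-65) − (-0.7)·(-145)] / -6600 = +0.02917
∂d/∂y = [(-155)·(-0.7) − (-115)·(+1.4)] / -6600 = -0.04083
|∇f| = √(0.02917² + -0.04083²) = 0.05018 m/m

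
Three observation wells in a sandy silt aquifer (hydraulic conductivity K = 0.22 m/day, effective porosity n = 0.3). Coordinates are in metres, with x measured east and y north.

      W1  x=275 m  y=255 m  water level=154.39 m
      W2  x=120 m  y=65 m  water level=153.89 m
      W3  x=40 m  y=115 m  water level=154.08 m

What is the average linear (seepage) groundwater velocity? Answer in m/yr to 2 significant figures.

0.82 m/yr

Taking W1 as reference: W2−W1 = (-155, -190, -0.50); W3−W1 = (-235, -140, -0.31).
Solve a·Δx + b·Δy = Δh: det = (-155)·(-140) − (-235)·(-190) = -22950.
∂h/∂x = [(-0.50)·(-140) − (-0.31)·(-190)] / -22950 = -0.0004837
∂h/∂y = [(-155)·(-0.31) − (-235)·(-0.50)] / -22950 = +0.003026
|∇h| = √(-0.0004837² + 0.003026²) = 0.003064
Seepage velocity v = K·i/n = 0.22 × 0.003064 / 0.3 = 0.002247 m/day = 0.8207 m/yr.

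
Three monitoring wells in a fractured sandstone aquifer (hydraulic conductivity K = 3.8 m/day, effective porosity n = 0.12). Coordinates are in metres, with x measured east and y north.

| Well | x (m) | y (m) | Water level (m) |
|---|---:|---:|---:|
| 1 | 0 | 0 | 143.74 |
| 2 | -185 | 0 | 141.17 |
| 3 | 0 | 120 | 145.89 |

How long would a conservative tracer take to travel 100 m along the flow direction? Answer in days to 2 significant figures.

140 days

∂h/∂x = (141.17 − 143.74) / (-185 − 0) = +0.01389
∂h/∂y = (145.89 − 143.74) / (120 − 0) = +0.01792
|∇h| = √(0.01389² + 0.01792²) = 0.02267
Seepage velocity v = K·i/n = 3.8 × 0.02267 / 0.12 = 0.7179 m/day.
t = 100 / 0.7179 = 139.3 days.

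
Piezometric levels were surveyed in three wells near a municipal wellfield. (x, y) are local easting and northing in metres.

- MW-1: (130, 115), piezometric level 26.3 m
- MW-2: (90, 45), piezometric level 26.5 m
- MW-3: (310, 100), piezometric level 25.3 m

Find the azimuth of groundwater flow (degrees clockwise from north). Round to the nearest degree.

093°

With h = a·x + b·y + c and MW-1 as origin, the differences give:
  (-40)·a + (-70)·b = +0.2
  180·a + (-15)·b = -1.0
Eliminate b (×(-15) and ×(-70), subtract): 13200·a = -73.00 → a = ∂h/∂x = -0.005530
Back-substitute: b = ∂h/∂y = +0.0003030.
Flow direction (−∇h) has components (+0.005530 E, -0.0003030 N).
Azimuth = atan2(E, N) = atan2(+0.005530, -0.0003030) = 93.1° ≈ 093°.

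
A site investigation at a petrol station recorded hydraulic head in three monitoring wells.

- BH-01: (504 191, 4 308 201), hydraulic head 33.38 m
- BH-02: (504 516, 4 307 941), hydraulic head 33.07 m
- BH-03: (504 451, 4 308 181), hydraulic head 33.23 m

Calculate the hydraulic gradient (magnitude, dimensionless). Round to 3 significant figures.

With h = a·x + b·y + c and BH-01 as origin, the differences give:
  325·a + (-260)·b = -0.31
  260·a + (-20)·b = -0.15
Eliminate b (×(-20) and ×(-260), subtract): 61100·a = -32.800 → a = ∂h/∂x = -0.0005368
Back-substitute: b = ∂h/∂y = +0.0005213.
|∇h| = √(-0.0005368² + 0.0005213²) = 0.0007483

0.000748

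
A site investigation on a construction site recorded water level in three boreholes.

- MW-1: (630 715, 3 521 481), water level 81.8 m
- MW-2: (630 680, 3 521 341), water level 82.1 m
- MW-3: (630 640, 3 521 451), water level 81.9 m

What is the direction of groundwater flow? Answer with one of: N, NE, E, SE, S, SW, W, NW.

Differences from MW-1: to MW-2 (Δx, Δy, Δh) = (-35, -140, +0.3); to MW-3 = (-75, -30, +0.1).
Determinant of the coordinate differences = (-35)·(-30) − (-75)·(-140) = -9450.
∂h/∂x = [(+0.3)·(-30) − (+0.1)·(-140)] / -9450 = -0.0005291
∂h/∂y = [(-35)·(+0.1) − (-75)·(+0.3)] / -9450 = -0.002011
Flow = −∇h = (+0.0005291 east, +0.002011 north), which points north.

N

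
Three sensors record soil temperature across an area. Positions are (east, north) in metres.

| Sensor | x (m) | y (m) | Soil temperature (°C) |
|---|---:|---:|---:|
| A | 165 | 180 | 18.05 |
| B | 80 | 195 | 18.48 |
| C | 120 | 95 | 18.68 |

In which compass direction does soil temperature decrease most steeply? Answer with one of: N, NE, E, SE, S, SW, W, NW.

NE

Three-point gradient (reference A): Δ to B = (-85, 15, +0.43), Δ to C = (-45, -85, +0.63).
∂T/∂x = -0.005823, ∂T/∂y = -0.004329 (det = 7900).
Steepest decrease is along −∇f = (+0.005823 E, +0.004329 N) → northeast.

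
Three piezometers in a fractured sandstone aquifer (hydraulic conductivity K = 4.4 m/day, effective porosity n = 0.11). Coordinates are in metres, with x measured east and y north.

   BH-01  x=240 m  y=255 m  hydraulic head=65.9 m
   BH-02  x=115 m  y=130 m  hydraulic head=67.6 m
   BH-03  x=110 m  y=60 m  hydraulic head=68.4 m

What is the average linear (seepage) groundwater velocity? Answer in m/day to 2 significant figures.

Differences from BH-01: to BH-02 (Δx, Δy, Δh) = (-125, -125, +1.7); to BH-03 = (-130, -195, +2.5).
Solve a·Δx + b·Δy = Δh: det = (-125)·(-195) − (-130)·(-125) = 8125.
∂h/∂x = [(+1.7)·(-195) − (+2.5)·(-125)] / 8125 = -0.002338
∂h/∂y = [(-125)·(+2.5) − (-130)·(+1.7)] / 8125 = -0.01126
|∇h| = √(-0.002338² + -0.01126²) = 0.0115
Seepage velocity v = K·i/n = 4.4 × 0.0115 / 0.11 = 0.46 m/day.

0.46 m/day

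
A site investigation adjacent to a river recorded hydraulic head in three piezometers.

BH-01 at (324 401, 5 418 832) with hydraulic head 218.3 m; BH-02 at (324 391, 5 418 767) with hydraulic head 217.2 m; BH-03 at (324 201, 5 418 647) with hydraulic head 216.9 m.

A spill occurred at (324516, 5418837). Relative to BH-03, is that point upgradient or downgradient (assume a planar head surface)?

upgradient

With h = a·x + b·y + c and BH-01 as origin, the differences give:
  (-10)·a + (-65)·b = -1.1
  (-200)·a + (-185)·b = -1.4
Eliminate b (×(-185) and ×(-65), subtract): -11150·a = 112.50 → a = ∂h/∂x = -0.01009
Back-substitute: b = ∂h/∂y = +0.01848.
Head at (324516, 5418837) = 218.3 + (-0.01009)·(115) + (+0.01848)·(5) = 217.23 m.
That is higher than the 216.9 m at BH-03, so the point is upgradient.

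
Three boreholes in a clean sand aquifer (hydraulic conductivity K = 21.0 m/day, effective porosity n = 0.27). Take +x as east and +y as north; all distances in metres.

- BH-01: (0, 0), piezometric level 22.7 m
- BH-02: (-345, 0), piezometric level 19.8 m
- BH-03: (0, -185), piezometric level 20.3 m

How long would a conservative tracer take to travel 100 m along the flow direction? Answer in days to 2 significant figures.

∂h/∂x = (19.8 − 22.7) / (-345 − 0) = +0.008406
∂h/∂y = (20.3 − 22.7) / (-185 − 0) = +0.01297
|∇h| = √(0.008406² + 0.01297²) = 0.01546
Seepage velocity v = K·i/n = 21.0 × 0.01546 / 0.27 = 1.202 m/day.
t = 100 / 1.202 = 83.19 days.

83 days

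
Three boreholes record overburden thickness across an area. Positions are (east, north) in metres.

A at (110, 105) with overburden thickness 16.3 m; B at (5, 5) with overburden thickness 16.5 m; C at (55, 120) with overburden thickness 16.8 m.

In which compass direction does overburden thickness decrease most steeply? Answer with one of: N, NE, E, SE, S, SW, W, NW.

SE

Differences from A: to B (Δx, Δy, Δh) = (-105, -100, +0.2); to C = (-55, 15, +0.5).
Solve a·Δx + b·Δy = Δd: det = (-105)·15 − (-55)·(-100) = -7075.
∂d/∂x = [(+0.2)·15 − (+0.5)·(-100)] / -7075 = -0.007491
∂d/∂y = [(-105)·(+0.5) − (-55)·(+0.2)] / -7075 = +0.005866
Steepest decrease is along −∇f = (+0.007491 E, -0.005866 N) → southeast.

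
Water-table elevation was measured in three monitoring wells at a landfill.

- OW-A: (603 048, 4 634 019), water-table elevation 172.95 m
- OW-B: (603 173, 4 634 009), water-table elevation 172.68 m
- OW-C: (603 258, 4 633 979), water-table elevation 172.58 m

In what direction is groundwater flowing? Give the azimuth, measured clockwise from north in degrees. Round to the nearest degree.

Differences from OW-A: to OW-B (Δx, Δy, Δh) = (125, -10, -0.27); to OW-C = (210, -40, -0.37).
Determinant of the coordinate differences = 125·(-40) − 210·(-10) = -2900.
∂h/∂x = [(-0.27)·(-40) − (-0.37)·(-10)] / -2900 = -0.002448
∂h/∂y = [125·(-0.37) − 210·(-0.27)] / -2900 = -0.003603
Flow direction (−∇h) has components (+0.002448 E, +0.003603 N).
Azimuth = atan2(E, N) = atan2(+0.002448, +0.003603) = 34.2° ≈ 034°.

034°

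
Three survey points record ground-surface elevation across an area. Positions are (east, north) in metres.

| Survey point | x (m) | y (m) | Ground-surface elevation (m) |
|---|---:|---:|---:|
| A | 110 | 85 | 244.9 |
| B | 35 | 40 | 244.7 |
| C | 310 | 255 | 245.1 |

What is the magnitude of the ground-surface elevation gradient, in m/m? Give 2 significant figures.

Taking A as reference: B−A = (-75, -45, -0.2); C−A = (200, 170, +0.2).
Solve a·Δx + b·Δy = Δz: det = (-75)·170 − 200·(-45) = -3750.
∂z/∂x = [(-0.2)·170 − (+0.2)·(-45)] / -3750 = +0.006667
∂z/∂y = [(-75)·(+0.2) − 200·(-0.2)] / -3750 = -0.006667
|∇f| = √(0.006667² + -0.006667²) = 0.009429 m/m

0.0094 m/m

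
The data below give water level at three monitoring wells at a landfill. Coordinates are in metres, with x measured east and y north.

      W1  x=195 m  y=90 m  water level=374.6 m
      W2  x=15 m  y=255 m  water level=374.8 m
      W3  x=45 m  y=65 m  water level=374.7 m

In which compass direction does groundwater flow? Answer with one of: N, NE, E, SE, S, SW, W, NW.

SE

Taking W1 as reference: W2−W1 = (-180, 165, +0.2); W3−W1 = (-150, -25, +0.1).
Solve a·Δx + b·Δy = Δh: det = (-180)·(-25) − (-150)·165 = 29250.
∂h/∂x = [(+0.2)·(-25) − (+0.1)·165] / 29250 = -0.0007350
∂h/∂y = [(-180)·(+0.1) − (-150)·(+0.2)] / 29250 = +0.0004103
Flow = −∇h = (+0.0007350 east, -0.0004103 north), which points southeast.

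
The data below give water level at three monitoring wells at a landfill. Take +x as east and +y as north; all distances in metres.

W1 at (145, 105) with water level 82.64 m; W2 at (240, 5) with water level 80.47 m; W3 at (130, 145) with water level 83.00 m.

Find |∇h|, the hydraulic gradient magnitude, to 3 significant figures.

With h = a·x + b·y + c and W1 as origin, the differences give:
  95·a + (-100)·b = -2.17
  (-15)·a + 40·b = +0.36
Eliminate b (×40 and ×(-100), subtract): 2300·a = -50.800 → a = ∂h/∂x = -0.02209
Back-substitute: b = ∂h/∂y = +0.0007174.
|∇h| = √(-0.02209² + 0.0007174²) = 0.0221

0.0221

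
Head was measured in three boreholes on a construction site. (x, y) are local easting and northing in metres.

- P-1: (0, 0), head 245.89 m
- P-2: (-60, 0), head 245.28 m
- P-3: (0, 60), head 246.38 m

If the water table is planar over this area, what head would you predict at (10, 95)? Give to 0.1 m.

∂h/∂x = (245.28 − 245.89) / (-60 − 0) = +0.01017
∂h/∂y = (246.38 − 245.89) / (60 − 0) = +0.008167
h(10, 95) = 245.89 + (+0.01017)·(10) + (+0.008167)·(95) = 245.89 +0.102 +0.776 = 246.768 m.

246.8 m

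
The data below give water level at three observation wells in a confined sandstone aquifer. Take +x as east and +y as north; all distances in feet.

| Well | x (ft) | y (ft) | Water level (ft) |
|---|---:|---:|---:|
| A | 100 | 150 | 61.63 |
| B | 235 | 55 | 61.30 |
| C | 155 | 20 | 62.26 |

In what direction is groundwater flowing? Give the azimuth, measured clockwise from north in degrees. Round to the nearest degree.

045°

Differences from A: to B (Δx, Δy, Δh) = (135, -95, -0.33); to C = (55, -130, +0.63).
Determinant of the coordinate differences = 135·(-130) − 55·(-95) = -12325.
∂h/∂x = [(-0.33)·(-130) − (+0.63)·(-95)] / -12325 = -0.008337
∂h/∂y = [135·(+0.63) − 55·(-0.33)] / -12325 = -0.008373
Flow direction (−∇h) has components (+0.008337 E, +0.008373 N).
Azimuth = atan2(E, N) = atan2(+0.008337, +0.008373) = 44.9° ≈ 045°.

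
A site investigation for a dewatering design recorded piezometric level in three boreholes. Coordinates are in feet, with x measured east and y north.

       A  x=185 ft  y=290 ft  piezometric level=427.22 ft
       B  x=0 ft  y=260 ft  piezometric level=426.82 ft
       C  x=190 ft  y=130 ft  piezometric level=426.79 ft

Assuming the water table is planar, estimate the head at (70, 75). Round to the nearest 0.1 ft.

Differences from A: to B (Δx, Δy, Δh) = (-185, -30, -0.40); to C = (5, -160, -0.43).
Determinant of the coordinate differences = (-185)·(-160) − 5·(-30) = 29750.
∂h/∂x = [(-0.40)·(-160) − (-0.43)·(-30)] / 29750 = +0.001718
∂h/∂y = [(-185)·(-0.43) − 5·(-0.40)] / 29750 = +0.002741
h(70, 75) = 427.22 + (+0.001718)·(-115) + (+0.002741)·(-215) = 427.22 -0.198 -0.589 = 426.433 ft.

426.4 ft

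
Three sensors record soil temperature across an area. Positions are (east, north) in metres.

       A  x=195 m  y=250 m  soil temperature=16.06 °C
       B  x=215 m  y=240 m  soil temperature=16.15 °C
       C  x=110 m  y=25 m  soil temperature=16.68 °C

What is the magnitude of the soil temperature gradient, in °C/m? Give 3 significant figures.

0.00458 °C/m

With T = a·x + b·y + c and A as origin, the differences give:
  20·a + (-10)·b = +0.09
  (-85)·a + (-225)·b = +0.62
Eliminate b (×(-225) and ×(-10), subtract): -5350·a = -14.050 → a = ∂T/∂x = +0.002626
Back-substitute: b = ∂T/∂y = -0.003748.
|∇f| = √(0.002626² + -0.003748²) = 0.004576 °C/m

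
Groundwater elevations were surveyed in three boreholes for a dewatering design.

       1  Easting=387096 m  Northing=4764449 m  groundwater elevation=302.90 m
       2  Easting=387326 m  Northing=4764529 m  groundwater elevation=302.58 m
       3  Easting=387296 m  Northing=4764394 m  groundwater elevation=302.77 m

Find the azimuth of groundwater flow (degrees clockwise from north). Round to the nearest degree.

With h = a·x + b·y + c and 1 as origin, the differences give:
  230·a + 80·b = -0.32
  200·a + (-55)·b = -0.13
Eliminate b (×(-55) and ×80, subtract): -28650·a = 28.000 → a = ∂h/∂x = -0.0009773
Back-substitute: b = ∂h/∂y = -0.001190.
Flow direction (−∇h) has components (+0.0009773 E, +0.001190 N).
Azimuth = atan2(E, N) = atan2(+0.0009773, +0.001190) = 39.4° ≈ 039°.

039°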